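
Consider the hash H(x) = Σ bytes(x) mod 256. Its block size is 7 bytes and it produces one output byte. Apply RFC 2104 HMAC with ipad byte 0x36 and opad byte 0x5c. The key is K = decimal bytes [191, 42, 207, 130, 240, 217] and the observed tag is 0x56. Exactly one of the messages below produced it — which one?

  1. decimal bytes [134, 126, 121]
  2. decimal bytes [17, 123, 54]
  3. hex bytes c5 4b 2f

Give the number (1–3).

2

Key decimal bytes [191, 42, 207, 130, 240, 217] = bf 2a cf 82 f0 d9 is 6 bytes ≤ B = 7; zero-pad to 7 bytes: K' = bf 2a cf 82 f0 d9 00.
K' ⊕ ipad = 89 1c f9 b4 c6 ef 36; K' ⊕ opad = e3 76 93 de ac 85 5c.
m1: inner = H(89 1c f9 b4 c6 ef 36 86 7e 79) = ba; tag = H(e3 76 93 de ac 85 5c ba) = 11
m2: inner = H(89 1c f9 b4 c6 ef 36 11 7b 36) = ff; tag = H(e3 76 93 de ac 85 5c ff) = 56 ← matches
m3: inner = H(89 1c f9 b4 c6 ef 36 c5 4b 2f) = 7c; tag = H(e3 76 93 de ac 85 5c 7c) = d3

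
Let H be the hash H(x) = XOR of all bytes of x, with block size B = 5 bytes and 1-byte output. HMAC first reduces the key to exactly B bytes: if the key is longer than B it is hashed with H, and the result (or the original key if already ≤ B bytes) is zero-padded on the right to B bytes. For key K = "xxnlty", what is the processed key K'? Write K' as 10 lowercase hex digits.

|K| = 6 > B = 5, so first hash the key.
H(K): XOR 78⊕78⊕6e⊕6c⊕74⊕79 = 0f.
Zero-pad H(K) = 0f to 5 bytes: K' = 0f 00 00 00 00.

0f00000000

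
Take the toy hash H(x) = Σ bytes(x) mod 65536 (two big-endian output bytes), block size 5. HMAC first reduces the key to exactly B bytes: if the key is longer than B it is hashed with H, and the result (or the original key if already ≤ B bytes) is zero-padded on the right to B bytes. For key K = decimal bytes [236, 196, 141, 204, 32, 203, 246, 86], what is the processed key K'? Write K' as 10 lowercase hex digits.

|K| = 8 > B = 5, so first hash the key.
H(K): sum = 236+196+141+204+32+203+246+86 = 1344 → 05 40.
Zero-pad H(K) = 05 40 to 5 bytes: K' = 05 40 00 00 00.

0540000000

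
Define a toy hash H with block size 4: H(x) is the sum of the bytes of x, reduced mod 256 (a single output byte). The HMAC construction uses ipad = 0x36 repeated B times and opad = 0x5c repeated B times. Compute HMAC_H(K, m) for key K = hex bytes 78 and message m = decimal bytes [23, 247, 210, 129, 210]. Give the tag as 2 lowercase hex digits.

5b

Key hex bytes 78 is 1 byte ≤ B = 4; zero-pad to 4 bytes: K' = 78 00 00 00.
K' ⊕ ipad = 4e 36 36 36.  K' ⊕ opad = 24 5c 5c 5c.
Inner input = (K'⊕ipad) ∥ m = 4e 36 36 36 ∥ 17 f7 d2 81 d2.
Inner hash: sum = 78+54+54+54+23+247+210+129+210 = 1059; mod 256 = 35 → 23.
Outer input = (K'⊕opad) ∥ inner = 24 5c 5c 5c ∥ 23.
Outer hash (tag): sum = 36+92+92+92+35 = 347; mod 256 = 91 → 5b.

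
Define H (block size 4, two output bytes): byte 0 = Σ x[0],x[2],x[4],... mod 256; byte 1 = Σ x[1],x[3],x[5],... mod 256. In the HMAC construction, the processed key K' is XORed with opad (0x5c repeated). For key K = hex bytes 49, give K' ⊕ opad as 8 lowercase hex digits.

Key hex bytes 49 is 1 byte ≤ B = 4; zero-pad to 4 bytes: K' = 49 00 00 00.
XOR each byte with 0x5c: 49⊕5c=15, 00⊕5c=5c, 00⊕5c=5c, 00⊕5c=5c.

155c5c5c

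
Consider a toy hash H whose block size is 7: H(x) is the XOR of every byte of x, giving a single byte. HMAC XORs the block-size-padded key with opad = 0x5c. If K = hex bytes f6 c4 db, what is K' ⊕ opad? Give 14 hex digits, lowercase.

Key hex bytes f6 c4 db is 3 bytes ≤ B = 7; zero-pad to 7 bytes: K' = f6 c4 db 00 00 00 00.
XOR each byte with 0x5c: f6⊕5c=aa, c4⊕5c=98, db⊕5c=87, 00⊕5c=5c, 00⊕5c=5c, 00⊕5c=5c, 00⊕5c=5c.

aa98875c5c5c5c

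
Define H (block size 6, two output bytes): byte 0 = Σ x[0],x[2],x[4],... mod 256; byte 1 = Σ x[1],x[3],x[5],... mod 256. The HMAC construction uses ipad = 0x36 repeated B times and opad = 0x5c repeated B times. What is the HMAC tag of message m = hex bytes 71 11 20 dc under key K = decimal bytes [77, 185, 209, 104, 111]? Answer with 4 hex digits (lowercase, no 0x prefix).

Key decimal bytes [77, 185, 209, 104, 111] = 4d b9 d1 68 6f is 5 bytes ≤ B = 6; zero-pad to 6 bytes: K' = 4d b9 d1 68 6f 00.
K' ⊕ ipad = 7b 8f e7 5e 59 36.  K' ⊕ opad = 11 e5 8d 34 33 5c.
Inner input = (K'⊕ipad) ∥ m = 7b 8f e7 5e 59 36 ∥ 71 11 20 dc.
Inner hash: even-index sum = 588 mod 256 = 76; odd-index sum = 528 mod 256 = 16 → 4c 10.
Outer input = (K'⊕opad) ∥ inner = 11 e5 8d 34 33 5c ∥ 4c 10.
Outer hash (tag): even-index sum = 285 mod 256 = 29; odd-index sum = 389 mod 256 = 133 → 1d 85.

1d85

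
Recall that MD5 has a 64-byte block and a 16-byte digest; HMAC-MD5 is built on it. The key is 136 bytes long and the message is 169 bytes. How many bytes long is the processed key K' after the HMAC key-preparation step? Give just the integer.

64

Key is 136 > 64 bytes, so it is hashed to 16 bytes then zero-padded to 64: |K'| = 64.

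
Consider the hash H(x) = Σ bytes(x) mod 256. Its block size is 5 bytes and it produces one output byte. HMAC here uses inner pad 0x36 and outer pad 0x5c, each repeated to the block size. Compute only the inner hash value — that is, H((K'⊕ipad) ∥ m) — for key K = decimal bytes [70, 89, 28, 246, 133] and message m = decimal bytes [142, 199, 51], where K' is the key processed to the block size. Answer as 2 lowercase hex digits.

Key decimal bytes [70, 89, 28, 246, 133] = 46 59 1c f6 85 is exactly B = 5 bytes: K' = 46 59 1c f6 85.
K' ⊕ ipad = 70 6f 2a c0 b3.
Inner input = 70 6f 2a c0 b3 ∥ 8e c7 33.
Inner hash: sum = 112+111+42+192+179+142+199+51 = 1028; mod 256 = 4 → 04.

04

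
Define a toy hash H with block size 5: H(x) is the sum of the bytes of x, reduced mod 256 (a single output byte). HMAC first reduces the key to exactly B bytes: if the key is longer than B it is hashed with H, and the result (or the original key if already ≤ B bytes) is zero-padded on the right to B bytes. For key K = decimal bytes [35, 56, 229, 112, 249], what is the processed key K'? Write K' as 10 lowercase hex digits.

2338e570f9

Key decimal bytes [35, 56, 229, 112, 249] = 23 38 e5 70 f9 is exactly B = 5 bytes: K' = 23 38 e5 70 f9.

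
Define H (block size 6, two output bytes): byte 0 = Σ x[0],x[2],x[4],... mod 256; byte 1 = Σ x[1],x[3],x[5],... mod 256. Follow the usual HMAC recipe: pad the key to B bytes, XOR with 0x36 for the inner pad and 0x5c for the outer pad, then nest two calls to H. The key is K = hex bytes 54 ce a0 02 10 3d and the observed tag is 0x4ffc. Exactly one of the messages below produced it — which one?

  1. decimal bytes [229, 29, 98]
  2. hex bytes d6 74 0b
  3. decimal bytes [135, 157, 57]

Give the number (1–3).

Key hex bytes 54 ce a0 02 10 3d is exactly B = 6 bytes: K' = 54 ce a0 02 10 3d.
K' ⊕ ipad = 62 f8 96 34 26 0b; K' ⊕ opad = 08 92 fc 5e 4c 61.
m1: inner = H(62 f8 96 34 26 0b e5 1d 62) = 65 54; tag = H(08 92 fc 5e 4c 61 65 54) = b5a5
m2: inner = H(62 f8 96 34 26 0b d6 74 0b) = ff ab; tag = H(08 92 fc 5e 4c 61 ff ab) = 4ffc ← matches
m3: inner = H(62 f8 96 34 26 0b 87 9d 39) = de d4; tag = H(08 92 fc 5e 4c 61 de d4) = 2e25

2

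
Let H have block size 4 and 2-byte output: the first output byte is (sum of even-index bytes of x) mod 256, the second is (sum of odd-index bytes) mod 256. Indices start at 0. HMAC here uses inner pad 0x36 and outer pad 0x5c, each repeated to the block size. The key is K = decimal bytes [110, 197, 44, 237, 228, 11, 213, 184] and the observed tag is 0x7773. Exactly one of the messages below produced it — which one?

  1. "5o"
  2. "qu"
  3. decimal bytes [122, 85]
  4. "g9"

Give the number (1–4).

2

Key decimal bytes [110, 197, 44, 237, 228, 11, 213, 184] = 6e c5 2c ed e4 0b d5 b8 is 8 bytes > B = 4, so hash it first: H(key) = 53 75, then zero-pad to 4 bytes: K' = 53 75 00 00.
K' ⊕ ipad = 65 43 36 36; K' ⊕ opad = 0f 29 5c 5c.
m1: inner = H(65 43 36 36 35 6f) = d0 e8; tag = H(0f 29 5c 5c d0 e8) = 3b6d
m2: inner = H(65 43 36 36 71 75) = 0c ee; tag = H(0f 29 5c 5c 0c ee) = 7773 ← matches
m3: inner = H(65 43 36 36 7a 55) = 15 ce; tag = H(0f 29 5c 5c 15 ce) = 8053
m4: inner = H(65 43 36 36 67 39) = 02 b2; tag = H(0f 29 5c 5c 02 b2) = 6d37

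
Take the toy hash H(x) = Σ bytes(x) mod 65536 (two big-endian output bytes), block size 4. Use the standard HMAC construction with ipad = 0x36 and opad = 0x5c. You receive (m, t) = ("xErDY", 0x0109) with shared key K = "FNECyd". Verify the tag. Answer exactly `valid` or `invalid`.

invalid

Key "FNECyd" = 46 4e 45 43 79 64 is 6 bytes > B = 4, so hash it first: H(key) = 01 f9, then zero-pad to 4 bytes: K' = 01 f9 00 00.
K' ⊕ ipad = 37 cf 36 36; K' ⊕ opad = 5d a5 5c 5c.
Inner hash: sum = 55+207+54+54+120+69+114+68+89 = 830 → 03 3e.
Outer hash (recomputed tag): sum = 93+165+92+92+3+62 = 507 → 01 fb.
Recomputed tag = 01fb; claimed = 0109 → mismatch.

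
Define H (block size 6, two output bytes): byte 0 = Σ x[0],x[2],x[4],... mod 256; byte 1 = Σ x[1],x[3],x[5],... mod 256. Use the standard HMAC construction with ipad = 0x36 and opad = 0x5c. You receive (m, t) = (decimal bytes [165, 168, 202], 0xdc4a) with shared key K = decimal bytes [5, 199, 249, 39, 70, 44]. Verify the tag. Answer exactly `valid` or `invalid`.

Key decimal bytes [5, 199, 249, 39, 70, 44] = 05 c7 f9 27 46 2c is exactly B = 6 bytes: K' = 05 c7 f9 27 46 2c.
K' ⊕ ipad = 33 f1 cf 11 70 1a; K' ⊕ opad = 59 9b a5 7b 1a 70.
Inner hash: even-index sum = 737 mod 256 = 225; odd-index sum = 452 mod 256 = 196 → e1 c4.
Outer hash (recomputed tag): even-index sum = 505 mod 256 = 249; odd-index sum = 586 mod 256 = 74 → f9 4a.
Recomputed tag = f94a; claimed = dc4a → mismatch.

invalid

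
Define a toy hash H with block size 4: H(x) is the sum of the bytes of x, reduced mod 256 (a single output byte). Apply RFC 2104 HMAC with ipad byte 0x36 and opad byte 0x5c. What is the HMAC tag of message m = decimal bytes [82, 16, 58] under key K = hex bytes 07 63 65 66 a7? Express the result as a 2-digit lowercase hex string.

Key hex bytes 07 63 65 66 a7 is 5 bytes > B = 4, so hash it first: H(key) = dc, then zero-pad to 4 bytes: K' = dc 00 00 00.
K' ⊕ ipad = ea 36 36 36.  K' ⊕ opad = 80 5c 5c 5c.
Inner input = (K'⊕ipad) ∥ m = ea 36 36 36 ∥ 52 10 3a.
Inner hash: sum = 234+54+54+54+82+16+58 = 552; mod 256 = 40 → 28.
Outer input = (K'⊕opad) ∥ inner = 80 5c 5c 5c ∥ 28.
Outer hash (tag): sum = 128+92+92+92+40 = 444; mod 256 = 188 → bc.

bc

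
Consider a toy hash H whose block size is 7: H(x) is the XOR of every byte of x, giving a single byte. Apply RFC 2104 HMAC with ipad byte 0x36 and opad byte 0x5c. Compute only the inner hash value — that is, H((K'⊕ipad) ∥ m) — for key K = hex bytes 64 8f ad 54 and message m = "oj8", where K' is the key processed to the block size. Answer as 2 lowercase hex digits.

19

Key hex bytes 64 8f ad 54 is 4 bytes ≤ B = 7; zero-pad to 7 bytes: K' = 64 8f ad 54 00 00 00.
K' ⊕ ipad = 52 b9 9b 62 36 36 36.
Inner input = 52 b9 9b 62 36 36 36 ∥ 6f 6a 38.
Inner hash: XOR 52⊕b9⊕9b⊕62⊕36⊕36⊕36⊕6f⊕6a⊕38 = 19.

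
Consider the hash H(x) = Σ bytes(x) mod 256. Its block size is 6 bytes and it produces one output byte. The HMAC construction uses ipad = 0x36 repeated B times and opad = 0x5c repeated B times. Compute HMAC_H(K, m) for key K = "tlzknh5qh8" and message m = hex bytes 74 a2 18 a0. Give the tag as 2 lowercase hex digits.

Key "tlzknh5qh8" = 74 6c 7a 6b 6e 68 35 71 68 38 is 10 bytes > B = 6, so hash it first: H(key) = e1, then zero-pad to 6 bytes: K' = e1 00 00 00 00 00.
K' ⊕ ipad = d7 36 36 36 36 36.  K' ⊕ opad = bd 5c 5c 5c 5c 5c.
Inner input = (K'⊕ipad) ∥ m = d7 36 36 36 36 36 ∥ 74 a2 18 a0.
Inner hash: sum = 215+54+54+54+54+54+116+162+24+160 = 947; mod 256 = 179 → b3.
Outer input = (K'⊕opad) ∥ inner = bd 5c 5c 5c 5c 5c ∥ b3.
Outer hash (tag): sum = 189+92+92+92+92+92+179 = 828; mod 256 = 60 → 3c.

3c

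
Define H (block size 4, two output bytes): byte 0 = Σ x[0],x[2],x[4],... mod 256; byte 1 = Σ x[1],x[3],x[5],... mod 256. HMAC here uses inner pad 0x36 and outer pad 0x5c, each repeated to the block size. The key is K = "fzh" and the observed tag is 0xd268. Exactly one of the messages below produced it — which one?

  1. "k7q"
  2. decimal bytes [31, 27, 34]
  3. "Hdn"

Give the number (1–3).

3

Key "fzh" = 66 7a 68 is 3 bytes ≤ B = 4; zero-pad to 4 bytes: K' = 66 7a 68 00.
K' ⊕ ipad = 50 4c 5e 36; K' ⊕ opad = 3a 26 34 5c.
m1: inner = H(50 4c 5e 36 6b 37 71) = 8a b9; tag = H(3a 26 34 5c 8a b9) = f83b
m2: inner = H(50 4c 5e 36 1f 1b 22) = ef 9d; tag = H(3a 26 34 5c ef 9d) = 5d1f
m3: inner = H(50 4c 5e 36 48 64 6e) = 64 e6; tag = H(3a 26 34 5c 64 e6) = d268 ← matches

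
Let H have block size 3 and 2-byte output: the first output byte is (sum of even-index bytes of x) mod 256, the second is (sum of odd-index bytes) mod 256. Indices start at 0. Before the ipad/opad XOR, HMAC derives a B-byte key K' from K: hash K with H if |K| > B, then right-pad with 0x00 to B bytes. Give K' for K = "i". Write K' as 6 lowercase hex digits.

690000

Key "i" = 69 is 1 byte ≤ B = 3; zero-pad to 3 bytes: K' = 69 00 00.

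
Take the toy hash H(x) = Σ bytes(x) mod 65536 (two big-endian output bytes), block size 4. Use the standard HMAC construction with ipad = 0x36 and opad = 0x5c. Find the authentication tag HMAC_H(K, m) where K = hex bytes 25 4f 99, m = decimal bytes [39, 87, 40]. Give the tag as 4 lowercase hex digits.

Key hex bytes 25 4f 99 is 3 bytes ≤ B = 4; zero-pad to 4 bytes: K' = 25 4f 99 00.
K' ⊕ ipad = 13 79 af 36.  K' ⊕ opad = 79 13 c5 5c.
Inner input = (K'⊕ipad) ∥ m = 13 79 af 36 ∥ 27 57 28.
Inner hash: sum = 19+121+175+54+39+87+40 = 535 → 02 17.
Outer input = (K'⊕opad) ∥ inner = 79 13 c5 5c ∥ 02 17.
Outer hash (tag): sum = 121+19+197+92+2+23 = 454 → 01 c6.

01c6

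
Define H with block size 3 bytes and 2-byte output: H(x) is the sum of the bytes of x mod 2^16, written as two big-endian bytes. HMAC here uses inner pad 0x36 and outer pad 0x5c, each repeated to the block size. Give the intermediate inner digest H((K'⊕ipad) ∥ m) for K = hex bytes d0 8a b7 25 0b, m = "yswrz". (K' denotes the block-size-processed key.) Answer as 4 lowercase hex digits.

Key hex bytes d0 8a b7 25 0b is 5 bytes > B = 3, so hash it first: H(key) = 02 41, then zero-pad to 3 bytes: K' = 02 41 00.
K' ⊕ ipad = 34 77 36.
Inner input = 34 77 36 ∥ 79 73 77 72 7a.
Inner hash: sum = 52+119+54+121+115+119+114+122 = 816 → 03 30.

0330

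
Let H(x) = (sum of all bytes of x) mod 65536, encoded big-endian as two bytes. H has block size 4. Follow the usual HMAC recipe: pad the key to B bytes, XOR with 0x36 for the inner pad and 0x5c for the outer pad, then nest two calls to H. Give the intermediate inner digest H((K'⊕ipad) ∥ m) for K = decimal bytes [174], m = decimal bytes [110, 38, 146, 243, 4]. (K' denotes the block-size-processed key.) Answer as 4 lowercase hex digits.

Key decimal bytes [174] = ae is 1 byte ≤ B = 4; zero-pad to 4 bytes: K' = ae 00 00 00.
K' ⊕ ipad = 98 36 36 36.
Inner input = 98 36 36 36 ∥ 6e 26 92 f3 04.
Inner hash: sum = 152+54+54+54+110+38+146+243+4 = 855 → 03 57.

0357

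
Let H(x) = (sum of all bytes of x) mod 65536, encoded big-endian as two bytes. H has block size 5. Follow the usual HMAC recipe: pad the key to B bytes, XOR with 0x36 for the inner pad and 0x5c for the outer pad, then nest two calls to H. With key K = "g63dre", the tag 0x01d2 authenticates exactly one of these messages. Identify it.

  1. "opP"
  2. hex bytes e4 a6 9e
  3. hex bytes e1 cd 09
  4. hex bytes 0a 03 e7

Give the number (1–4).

4

Key "g63dre" = 67 36 33 64 72 65 is 6 bytes > B = 5, so hash it first: H(key) = 02 0b, then zero-pad to 5 bytes: K' = 02 0b 00 00 00.
K' ⊕ ipad = 34 3d 36 36 36; K' ⊕ opad = 5e 57 5c 5c 5c.
m1: inner = H(34 3d 36 36 36 6f 70 50) = 02 42; tag = H(5e 57 5c 5c 5c 02 42) = 020d
m2: inner = H(34 3d 36 36 36 e4 a6 9e) = 03 3b; tag = H(5e 57 5c 5c 5c 03 3b) = 0207
m3: inner = H(34 3d 36 36 36 e1 cd 09) = 02 ca; tag = H(5e 57 5c 5c 5c 02 ca) = 0295
m4: inner = H(34 3d 36 36 36 0a 03 e7) = 02 07; tag = H(5e 57 5c 5c 5c 02 07) = 01d2 ← matches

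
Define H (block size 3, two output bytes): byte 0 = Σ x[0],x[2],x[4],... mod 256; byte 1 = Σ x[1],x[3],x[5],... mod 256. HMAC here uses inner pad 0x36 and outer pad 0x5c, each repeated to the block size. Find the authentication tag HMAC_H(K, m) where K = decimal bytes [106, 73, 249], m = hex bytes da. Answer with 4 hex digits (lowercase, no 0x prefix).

3440

Key decimal bytes [106, 73, 249] = 6a 49 f9 is exactly B = 3 bytes: K' = 6a 49 f9.
K' ⊕ ipad = 5c 7f cf.  K' ⊕ opad = 36 15 a5.
Inner input = (K'⊕ipad) ∥ m = 5c 7f cf ∥ da.
Inner hash: even-index sum = 299 mod 256 = 43; odd-index sum = 345 mod 256 = 89 → 2b 59.
Outer input = (K'⊕opad) ∥ inner = 36 15 a5 ∥ 2b 59.
Outer hash (tag): even-index sum = 308 mod 256 = 52; odd-index sum = 64 mod 256 = 64 → 34 40.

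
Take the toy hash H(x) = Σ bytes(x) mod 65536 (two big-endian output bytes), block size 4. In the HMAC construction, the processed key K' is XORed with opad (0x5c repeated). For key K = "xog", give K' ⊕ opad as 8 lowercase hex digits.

24333b5c

Key "xog" = 78 6f 67 is 3 bytes ≤ B = 4; zero-pad to 4 bytes: K' = 78 6f 67 00.
XOR each byte with 0x5c: 78⊕5c=24, 6f⊕5c=33, 67⊕5c=3b, 00⊕5c=5c.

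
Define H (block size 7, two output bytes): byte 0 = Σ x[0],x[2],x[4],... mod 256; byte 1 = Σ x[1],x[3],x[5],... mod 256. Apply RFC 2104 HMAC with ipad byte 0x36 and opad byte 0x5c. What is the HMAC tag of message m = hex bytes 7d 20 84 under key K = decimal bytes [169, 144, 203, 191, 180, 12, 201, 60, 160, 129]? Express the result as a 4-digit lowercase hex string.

7c65

Key decimal bytes [169, 144, 203, 191, 180, 12, 201, 60, 160, 129] = a9 90 cb bf b4 0c c9 3c a0 81 is 10 bytes > B = 7, so hash it first: H(key) = 91 18, then zero-pad to 7 bytes: K' = 91 18 00 00 00 00 00.
K' ⊕ ipad = a7 2e 36 36 36 36 36.  K' ⊕ opad = cd 44 5c 5c 5c 5c 5c.
Inner input = (K'⊕ipad) ∥ m = a7 2e 36 36 36 36 36 ∥ 7d 20 84.
Inner hash: even-index sum = 361 mod 256 = 105; odd-index sum = 411 mod 256 = 155 → 69 9b.
Outer input = (K'⊕opad) ∥ inner = cd 44 5c 5c 5c 5c 5c ∥ 69 9b.
Outer hash (tag): even-index sum = 636 mod 256 = 124; odd-index sum = 357 mod 256 = 101 → 7c 65.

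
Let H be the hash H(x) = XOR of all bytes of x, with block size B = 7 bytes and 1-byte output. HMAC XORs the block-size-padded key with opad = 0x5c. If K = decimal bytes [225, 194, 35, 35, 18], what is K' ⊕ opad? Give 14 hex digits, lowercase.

Key decimal bytes [225, 194, 35, 35, 18] = e1 c2 23 23 12 is 5 bytes ≤ B = 7; zero-pad to 7 bytes: K' = e1 c2 23 23 12 00 00.
XOR each byte with 0x5c: e1⊕5c=bd, c2⊕5c=9e, 23⊕5c=7f, 23⊕5c=7f, 12⊕5c=4e, 00⊕5c=5c, 00⊕5c=5c.

bd9e7f7f4e5c5c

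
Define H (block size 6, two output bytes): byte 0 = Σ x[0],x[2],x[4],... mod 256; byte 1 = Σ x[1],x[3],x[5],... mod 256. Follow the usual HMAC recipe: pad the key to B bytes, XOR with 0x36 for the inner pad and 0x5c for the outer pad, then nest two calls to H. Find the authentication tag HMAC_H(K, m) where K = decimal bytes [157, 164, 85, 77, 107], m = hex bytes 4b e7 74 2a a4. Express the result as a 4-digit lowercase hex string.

Key decimal bytes [157, 164, 85, 77, 107] = 9d a4 55 4d 6b is 5 bytes ≤ B = 6; zero-pad to 6 bytes: K' = 9d a4 55 4d 6b 00.
K' ⊕ ipad = ab 92 63 7b 5d 36.  K' ⊕ opad = c1 f8 09 11 37 5c.
Inner input = (K'⊕ipad) ∥ m = ab 92 63 7b 5d 36 ∥ 4b e7 74 2a a4.
Inner hash: even-index sum = 718 mod 256 = 206; odd-index sum = 596 mod 256 = 84 → ce 54.
Outer input = (K'⊕opad) ∥ inner = c1 f8 09 11 37 5c ∥ ce 54.
Outer hash (tag): even-index sum = 463 mod 256 = 207; odd-index sum = 441 mod 256 = 185 → cf b9.

cfb9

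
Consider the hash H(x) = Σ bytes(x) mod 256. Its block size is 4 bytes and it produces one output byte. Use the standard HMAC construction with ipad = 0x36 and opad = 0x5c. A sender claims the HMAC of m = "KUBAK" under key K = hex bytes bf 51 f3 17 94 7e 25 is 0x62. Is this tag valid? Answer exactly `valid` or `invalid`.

Key hex bytes bf 51 f3 17 94 7e 25 is 7 bytes > B = 4, so hash it first: H(key) = 51, then zero-pad to 4 bytes: K' = 51 00 00 00.
K' ⊕ ipad = 67 36 36 36; K' ⊕ opad = 0d 5c 5c 5c.
Inner hash: sum = 103+54+54+54+75+85+66+65+75 = 631; mod 256 = 119 → 77.
Outer hash (recomputed tag): sum = 13+92+92+92+119 = 408; mod 256 = 152 → 98.
Recomputed tag = 98; claimed = 62 → mismatch.

invalid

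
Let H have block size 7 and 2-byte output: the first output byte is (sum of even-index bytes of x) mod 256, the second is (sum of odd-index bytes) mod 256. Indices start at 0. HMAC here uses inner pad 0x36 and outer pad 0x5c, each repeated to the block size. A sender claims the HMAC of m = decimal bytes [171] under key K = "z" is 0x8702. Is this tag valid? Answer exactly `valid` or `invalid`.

Key "z" = 7a is 1 byte ≤ B = 7; zero-pad to 7 bytes: K' = 7a 00 00 00 00 00 00.
K' ⊕ ipad = 4c 36 36 36 36 36 36; K' ⊕ opad = 26 5c 5c 5c 5c 5c 5c.
Inner hash: even-index sum = 238 mod 256 = 238; odd-index sum = 333 mod 256 = 77 → ee 4d.
Outer hash (recomputed tag): even-index sum = 391 mod 256 = 135; odd-index sum = 514 mod 256 = 2 → 87 02.
Recomputed tag = 8702; claimed = 8702 → match.

valid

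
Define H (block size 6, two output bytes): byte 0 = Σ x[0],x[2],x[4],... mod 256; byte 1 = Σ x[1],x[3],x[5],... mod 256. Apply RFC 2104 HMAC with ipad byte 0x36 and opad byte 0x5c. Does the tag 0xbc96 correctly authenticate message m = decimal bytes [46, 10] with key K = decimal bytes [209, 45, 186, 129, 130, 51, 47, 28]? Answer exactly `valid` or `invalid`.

Key decimal bytes [209, 45, 186, 129, 130, 51, 47, 28] = d1 2d ba 81 82 33 2f 1c is 8 bytes > B = 6, so hash it first: H(key) = 3c fd, then zero-pad to 6 bytes: K' = 3c fd 00 00 00 00.
K' ⊕ ipad = 0a cb 36 36 36 36; K' ⊕ opad = 60 a1 5c 5c 5c 5c.
Inner hash: even-index sum = 164 mod 256 = 164; odd-index sum = 321 mod 256 = 65 → a4 41.
Outer hash (recomputed tag): even-index sum = 444 mod 256 = 188; odd-index sum = 410 mod 256 = 154 → bc 9a.
Recomputed tag = bc9a; claimed = bc96 → mismatch.

invalid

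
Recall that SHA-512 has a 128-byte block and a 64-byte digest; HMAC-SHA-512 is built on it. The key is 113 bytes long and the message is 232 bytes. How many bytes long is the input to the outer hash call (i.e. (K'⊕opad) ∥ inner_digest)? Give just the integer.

192

Key is 113 ≤ 128 bytes, zero-padded: |K'| = 128.
Outer input = (K'⊕opad) ∥ H(inner) → 128 + 64 = 192 bytes.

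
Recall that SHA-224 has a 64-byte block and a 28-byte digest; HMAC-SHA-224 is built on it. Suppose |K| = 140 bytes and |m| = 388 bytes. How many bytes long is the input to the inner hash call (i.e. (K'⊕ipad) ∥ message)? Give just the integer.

452

Key is 140 > 64 bytes, so it is hashed to 28 bytes then zero-padded to 64: |K'| = 64.
Inner input = (K'⊕ipad) ∥ m → 64 + 388 = 452 bytes.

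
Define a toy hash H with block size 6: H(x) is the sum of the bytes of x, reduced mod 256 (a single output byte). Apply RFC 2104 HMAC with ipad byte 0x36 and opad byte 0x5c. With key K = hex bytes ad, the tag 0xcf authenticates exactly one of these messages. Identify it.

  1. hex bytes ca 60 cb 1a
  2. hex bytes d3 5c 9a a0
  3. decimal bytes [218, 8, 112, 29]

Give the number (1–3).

Key hex bytes ad is 1 byte ≤ B = 6; zero-pad to 6 bytes: K' = ad 00 00 00 00 00.
K' ⊕ ipad = 9b 36 36 36 36 36; K' ⊕ opad = f1 5c 5c 5c 5c 5c.
m1: inner = H(9b 36 36 36 36 36 ca 60 cb 1a) = b8; tag = H(f1 5c 5c 5c 5c 5c b8) = 75
m2: inner = H(9b 36 36 36 36 36 d3 5c 9a a0) = 12; tag = H(f1 5c 5c 5c 5c 5c 12) = cf ← matches
m3: inner = H(9b 36 36 36 36 36 da 08 70 1d) = 18; tag = H(f1 5c 5c 5c 5c 5c 18) = d5

2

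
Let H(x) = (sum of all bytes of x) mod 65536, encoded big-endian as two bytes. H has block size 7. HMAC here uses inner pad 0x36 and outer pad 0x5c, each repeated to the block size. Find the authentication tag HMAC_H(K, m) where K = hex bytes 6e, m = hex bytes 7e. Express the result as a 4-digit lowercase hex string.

0276

Key hex bytes 6e is 1 byte ≤ B = 7; zero-pad to 7 bytes: K' = 6e 00 00 00 00 00 00.
K' ⊕ ipad = 58 36 36 36 36 36 36.  K' ⊕ opad = 32 5c 5c 5c 5c 5c 5c.
Inner input = (K'⊕ipad) ∥ m = 58 36 36 36 36 36 36 ∥ 7e.
Inner hash: sum = 88+54+54+54+54+54+54+126 = 538 → 02 1a.
Outer input = (K'⊕opad) ∥ inner = 32 5c 5c 5c 5c 5c 5c ∥ 02 1a.
Outer hash (tag): sum = 50+92+92+92+92+92+92+2+26 = 630 → 02 76.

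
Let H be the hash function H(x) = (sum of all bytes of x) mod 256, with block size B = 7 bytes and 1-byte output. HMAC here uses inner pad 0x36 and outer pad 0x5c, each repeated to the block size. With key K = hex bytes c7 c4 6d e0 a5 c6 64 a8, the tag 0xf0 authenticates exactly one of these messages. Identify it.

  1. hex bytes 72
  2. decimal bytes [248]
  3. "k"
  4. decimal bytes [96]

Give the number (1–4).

2

Key hex bytes c7 c4 6d e0 a5 c6 64 a8 is 8 bytes > B = 7, so hash it first: H(key) = 4f, then zero-pad to 7 bytes: K' = 4f 00 00 00 00 00 00.
K' ⊕ ipad = 79 36 36 36 36 36 36; K' ⊕ opad = 13 5c 5c 5c 5c 5c 5c.
m1: inner = H(79 36 36 36 36 36 36 72) = 2f; tag = H(13 5c 5c 5c 5c 5c 5c 2f) = 6a
m2: inner = H(79 36 36 36 36 36 36 f8) = b5; tag = H(13 5c 5c 5c 5c 5c 5c b5) = f0 ← matches
m3: inner = H(79 36 36 36 36 36 36 6b) = 28; tag = H(13 5c 5c 5c 5c 5c 5c 28) = 63
m4: inner = H(79 36 36 36 36 36 36 60) = 1d; tag = H(13 5c 5c 5c 5c 5c 5c 1d) = 58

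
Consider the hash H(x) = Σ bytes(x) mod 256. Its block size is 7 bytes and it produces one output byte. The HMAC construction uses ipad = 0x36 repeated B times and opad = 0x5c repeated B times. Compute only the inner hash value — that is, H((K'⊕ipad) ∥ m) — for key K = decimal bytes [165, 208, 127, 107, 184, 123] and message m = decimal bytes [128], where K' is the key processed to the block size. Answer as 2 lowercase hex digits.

Key decimal bytes [165, 208, 127, 107, 184, 123] = a5 d0 7f 6b b8 7b is 6 bytes ≤ B = 7; zero-pad to 7 bytes: K' = a5 d0 7f 6b b8 7b 00.
K' ⊕ ipad = 93 e6 49 5d 8e 4d 36.
Inner input = 93 e6 49 5d 8e 4d 36 ∥ 80.
Inner hash: sum = 147+230+73+93+142+77+54+128 = 944; mod 256 = 176 → b0.

b0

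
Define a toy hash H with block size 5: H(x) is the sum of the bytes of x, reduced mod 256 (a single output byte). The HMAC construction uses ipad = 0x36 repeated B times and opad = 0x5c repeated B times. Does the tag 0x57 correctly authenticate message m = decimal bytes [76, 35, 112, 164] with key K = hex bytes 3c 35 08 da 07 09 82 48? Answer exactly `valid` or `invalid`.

Key hex bytes 3c 35 08 da 07 09 82 48 is 8 bytes > B = 5, so hash it first: H(key) = 2d, then zero-pad to 5 bytes: K' = 2d 00 00 00 00.
K' ⊕ ipad = 1b 36 36 36 36; K' ⊕ opad = 71 5c 5c 5c 5c.
Inner hash: sum = 27+54+54+54+54+76+35+112+164 = 630; mod 256 = 118 → 76.
Outer hash (recomputed tag): sum = 113+92+92+92+92+118 = 599; mod 256 = 87 → 57.
Recomputed tag = 57; claimed = 57 → match.

valid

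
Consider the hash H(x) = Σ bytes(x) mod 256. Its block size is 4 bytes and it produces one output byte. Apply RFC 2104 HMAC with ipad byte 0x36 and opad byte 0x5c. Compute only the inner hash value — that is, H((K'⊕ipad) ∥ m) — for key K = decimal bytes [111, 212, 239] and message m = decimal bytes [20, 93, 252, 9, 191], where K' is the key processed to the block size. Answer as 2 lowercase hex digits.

7f

Key decimal bytes [111, 212, 239] = 6f d4 ef is 3 bytes ≤ B = 4; zero-pad to 4 bytes: K' = 6f d4 ef 00.
K' ⊕ ipad = 59 e2 d9 36.
Inner input = 59 e2 d9 36 ∥ 14 5d fc 09 bf.
Inner hash: sum = 89+226+217+54+20+93+252+9+191 = 1151; mod 256 = 127 → 7f.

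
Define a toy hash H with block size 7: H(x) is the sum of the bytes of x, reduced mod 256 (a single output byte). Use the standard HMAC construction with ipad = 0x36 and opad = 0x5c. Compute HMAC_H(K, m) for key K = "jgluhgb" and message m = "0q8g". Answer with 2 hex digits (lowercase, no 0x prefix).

04

Key "jgluhgb" = 6a 67 6c 75 68 67 62 is exactly B = 7 bytes: K' = 6a 67 6c 75 68 67 62.
K' ⊕ ipad = 5c 51 5a 43 5e 51 54.  K' ⊕ opad = 36 3b 30 29 34 3b 3e.
Inner input = (K'⊕ipad) ∥ m = 5c 51 5a 43 5e 51 54 ∥ 30 71 38 67.
Inner hash: sum = 92+81+90+67+94+81+84+48+113+56+103 = 909; mod 256 = 141 → 8d.
Outer input = (K'⊕opad) ∥ inner = 36 3b 30 29 34 3b 3e ∥ 8d.
Outer hash (tag): sum = 54+59+48+41+52+59+62+141 = 516; mod 256 = 4 → 04.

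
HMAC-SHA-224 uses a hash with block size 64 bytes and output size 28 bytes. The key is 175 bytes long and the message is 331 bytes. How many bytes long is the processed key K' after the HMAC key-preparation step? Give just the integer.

Key is 175 > 64 bytes, so it is hashed to 28 bytes then zero-padded to 64: |K'| = 64.

64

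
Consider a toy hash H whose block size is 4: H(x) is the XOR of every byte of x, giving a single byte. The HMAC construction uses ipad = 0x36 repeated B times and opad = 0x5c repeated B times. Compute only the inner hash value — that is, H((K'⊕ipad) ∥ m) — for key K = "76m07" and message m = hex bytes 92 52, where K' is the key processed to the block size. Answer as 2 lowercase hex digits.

ab

Key "76m07" = 37 36 6d 30 37 is 5 bytes > B = 4, so hash it first: H(key) = 6b, then zero-pad to 4 bytes: K' = 6b 00 00 00.
K' ⊕ ipad = 5d 36 36 36.
Inner input = 5d 36 36 36 ∥ 92 52.
Inner hash: XOR 5d⊕36⊕36⊕36⊕92⊕52 = ab.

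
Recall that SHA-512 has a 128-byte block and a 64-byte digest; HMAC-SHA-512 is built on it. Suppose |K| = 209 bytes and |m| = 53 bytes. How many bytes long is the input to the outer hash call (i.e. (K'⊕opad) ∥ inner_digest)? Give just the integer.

192

Key is 209 > 128 bytes, so it is hashed to 64 bytes then zero-padded to 128: |K'| = 128.
Outer input = (K'⊕opad) ∥ H(inner) → 128 + 64 = 192 bytes.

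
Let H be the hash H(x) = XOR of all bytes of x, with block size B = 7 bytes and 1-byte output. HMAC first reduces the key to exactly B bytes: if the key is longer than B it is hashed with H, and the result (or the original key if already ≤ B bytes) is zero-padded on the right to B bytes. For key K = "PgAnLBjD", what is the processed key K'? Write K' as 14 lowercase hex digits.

|K| = 8 > B = 7, so first hash the key.
H(K): XOR 50⊕67⊕41⊕6e⊕4c⊕42⊕6a⊕44 = 38.
Zero-pad H(K) = 38 to 7 bytes: K' = 38 00 00 00 00 00 00.

38000000000000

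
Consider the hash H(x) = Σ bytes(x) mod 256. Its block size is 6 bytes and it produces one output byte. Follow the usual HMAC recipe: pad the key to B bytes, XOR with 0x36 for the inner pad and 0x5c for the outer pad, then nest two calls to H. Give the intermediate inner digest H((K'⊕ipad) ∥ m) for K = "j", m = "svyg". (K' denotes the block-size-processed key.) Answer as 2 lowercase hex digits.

33

Key "j" = 6a is 1 byte ≤ B = 6; zero-pad to 6 bytes: K' = 6a 00 00 00 00 00.
K' ⊕ ipad = 5c 36 36 36 36 36.
Inner input = 5c 36 36 36 36 36 ∥ 73 76 79 67.
Inner hash: sum = 92+54+54+54+54+54+115+118+121+103 = 819; mod 256 = 51 → 33.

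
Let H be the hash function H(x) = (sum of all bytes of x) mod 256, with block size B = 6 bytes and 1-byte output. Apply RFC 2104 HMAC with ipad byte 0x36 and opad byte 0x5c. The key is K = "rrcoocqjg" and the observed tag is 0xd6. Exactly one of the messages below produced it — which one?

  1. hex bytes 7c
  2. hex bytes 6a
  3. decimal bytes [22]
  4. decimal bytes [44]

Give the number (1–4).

2

Key "rrcoocqjg" = 72 72 63 6f 6f 63 71 6a 67 is 9 bytes > B = 6, so hash it first: H(key) = ca, then zero-pad to 6 bytes: K' = ca 00 00 00 00 00.
K' ⊕ ipad = fc 36 36 36 36 36; K' ⊕ opad = 96 5c 5c 5c 5c 5c.
m1: inner = H(fc 36 36 36 36 36 7c) = 86; tag = H(96 5c 5c 5c 5c 5c 86) = e8
m2: inner = H(fc 36 36 36 36 36 6a) = 74; tag = H(96 5c 5c 5c 5c 5c 74) = d6 ← matches
m3: inner = H(fc 36 36 36 36 36 16) = 20; tag = H(96 5c 5c 5c 5c 5c 20) = 82
m4: inner = H(fc 36 36 36 36 36 2c) = 36; tag = H(96 5c 5c 5c 5c 5c 36) = 98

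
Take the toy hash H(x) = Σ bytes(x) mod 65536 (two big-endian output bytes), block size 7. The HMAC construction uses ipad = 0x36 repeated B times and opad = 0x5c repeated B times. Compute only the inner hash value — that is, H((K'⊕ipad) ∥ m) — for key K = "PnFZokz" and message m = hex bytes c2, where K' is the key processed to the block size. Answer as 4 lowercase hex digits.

035e

Key "PnFZokz" = 50 6e 46 5a 6f 6b 7a is exactly B = 7 bytes: K' = 50 6e 46 5a 6f 6b 7a.
K' ⊕ ipad = 66 58 70 6c 59 5d 4c.
Inner input = 66 58 70 6c 59 5d 4c ∥ c2.
Inner hash: sum = 102+88+112+108+89+93+76+194 = 862 → 03 5e.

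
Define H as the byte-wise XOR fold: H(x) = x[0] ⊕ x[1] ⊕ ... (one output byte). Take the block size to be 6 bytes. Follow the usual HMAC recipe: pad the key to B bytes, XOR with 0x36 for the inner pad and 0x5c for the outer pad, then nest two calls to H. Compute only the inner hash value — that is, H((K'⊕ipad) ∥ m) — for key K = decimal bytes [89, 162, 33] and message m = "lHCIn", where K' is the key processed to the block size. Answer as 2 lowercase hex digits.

Key decimal bytes [89, 162, 33] = 59 a2 21 is 3 bytes ≤ B = 6; zero-pad to 6 bytes: K' = 59 a2 21 00 00 00.
K' ⊕ ipad = 6f 94 17 36 36 36.
Inner input = 6f 94 17 36 36 36 ∥ 6c 48 43 49 6e.
Inner hash: XOR 6f⊕94⊕17⊕36⊕36⊕36⊕6c⊕48⊕43⊕49⊕6e = 9a.

9a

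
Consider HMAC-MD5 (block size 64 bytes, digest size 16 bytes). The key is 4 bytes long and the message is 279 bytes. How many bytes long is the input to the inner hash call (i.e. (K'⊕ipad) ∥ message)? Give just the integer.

343

Key is 4 ≤ 64 bytes, zero-padded: |K'| = 64.
Inner input = (K'⊕ipad) ∥ m → 64 + 279 = 343 bytes.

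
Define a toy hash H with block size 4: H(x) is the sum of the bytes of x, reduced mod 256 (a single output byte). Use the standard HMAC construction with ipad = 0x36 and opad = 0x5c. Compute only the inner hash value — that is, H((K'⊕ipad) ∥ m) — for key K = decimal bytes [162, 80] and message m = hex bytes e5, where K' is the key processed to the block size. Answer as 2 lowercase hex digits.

4b

Key decimal bytes [162, 80] = a2 50 is 2 bytes ≤ B = 4; zero-pad to 4 bytes: K' = a2 50 00 00.
K' ⊕ ipad = 94 66 36 36.
Inner input = 94 66 36 36 ∥ e5.
Inner hash: sum = 148+102+54+54+229 = 587; mod 256 = 75 → 4b.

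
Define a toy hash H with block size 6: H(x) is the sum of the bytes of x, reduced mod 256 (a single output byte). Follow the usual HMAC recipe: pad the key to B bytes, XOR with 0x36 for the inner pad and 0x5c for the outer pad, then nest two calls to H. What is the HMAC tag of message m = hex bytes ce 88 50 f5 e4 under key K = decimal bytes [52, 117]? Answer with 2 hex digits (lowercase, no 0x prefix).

9d

Key decimal bytes [52, 117] = 34 75 is 2 bytes ≤ B = 6; zero-pad to 6 bytes: K' = 34 75 00 00 00 00.
K' ⊕ ipad = 02 43 36 36 36 36.  K' ⊕ opad = 68 29 5c 5c 5c 5c.
Inner input = (K'⊕ipad) ∥ m = 02 43 36 36 36 36 ∥ ce 88 50 f5 e4.
Inner hash: sum = 2+67+54+54+54+54+206+136+80+245+228 = 1180; mod 256 = 156 → 9c.
Outer input = (K'⊕opad) ∥ inner = 68 29 5c 5c 5c 5c ∥ 9c.
Outer hash (tag): sum = 104+41+92+92+92+92+156 = 669; mod 256 = 157 → 9d.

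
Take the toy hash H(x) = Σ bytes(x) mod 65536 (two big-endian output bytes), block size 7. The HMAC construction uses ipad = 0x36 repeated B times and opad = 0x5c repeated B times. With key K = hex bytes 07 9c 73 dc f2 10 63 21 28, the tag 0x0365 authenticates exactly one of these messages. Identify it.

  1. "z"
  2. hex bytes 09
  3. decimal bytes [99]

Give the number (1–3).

3

Key hex bytes 07 9c 73 dc f2 10 63 21 28 is 9 bytes > B = 7, so hash it first: H(key) = 03 a0, then zero-pad to 7 bytes: K' = 03 a0 00 00 00 00 00.
K' ⊕ ipad = 35 96 36 36 36 36 36; K' ⊕ opad = 5f fc 5c 5c 5c 5c 5c.
m1: inner = H(35 96 36 36 36 36 36 7a) = 02 53; tag = H(5f fc 5c 5c 5c 5c 5c 02 53) = 037c
m2: inner = H(35 96 36 36 36 36 36 09) = 01 e2; tag = H(5f fc 5c 5c 5c 5c 5c 01 e2) = 040a
m3: inner = H(35 96 36 36 36 36 36 63) = 02 3c; tag = H(5f fc 5c 5c 5c 5c 5c 02 3c) = 0365 ← matches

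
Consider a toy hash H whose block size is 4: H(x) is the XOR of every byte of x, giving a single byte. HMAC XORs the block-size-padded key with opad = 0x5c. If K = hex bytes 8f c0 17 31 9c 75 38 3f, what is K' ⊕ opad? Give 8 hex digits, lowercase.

db5c5c5c

Key hex bytes 8f c0 17 31 9c 75 38 3f is 8 bytes > B = 4, so hash it first: H(key) = 87, then zero-pad to 4 bytes: K' = 87 00 00 00.
XOR each byte with 0x5c: 87⊕5c=db, 00⊕5c=5c, 00⊕5c=5c, 00⊕5c=5c.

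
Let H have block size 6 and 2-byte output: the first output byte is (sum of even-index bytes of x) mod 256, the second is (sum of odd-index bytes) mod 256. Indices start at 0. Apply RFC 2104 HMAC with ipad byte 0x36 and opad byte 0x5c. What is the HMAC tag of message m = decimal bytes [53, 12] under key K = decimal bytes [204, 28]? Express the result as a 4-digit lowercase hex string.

e39a

Key decimal bytes [204, 28] = cc 1c is 2 bytes ≤ B = 6; zero-pad to 6 bytes: K' = cc 1c 00 00 00 00.
K' ⊕ ipad = fa 2a 36 36 36 36.  K' ⊕ opad = 90 40 5c 5c 5c 5c.
Inner input = (K'⊕ipad) ∥ m = fa 2a 36 36 36 36 ∥ 35 0c.
Inner hash: even-index sum = 411 mod 256 = 155; odd-index sum = 162 mod 256 = 162 → 9b a2.
Outer input = (K'⊕opad) ∥ inner = 90 40 5c 5c 5c 5c ∥ 9b a2.
Outer hash (tag): even-index sum = 483 mod 256 = 227; odd-index sum = 410 mod 256 = 154 → e3 9a.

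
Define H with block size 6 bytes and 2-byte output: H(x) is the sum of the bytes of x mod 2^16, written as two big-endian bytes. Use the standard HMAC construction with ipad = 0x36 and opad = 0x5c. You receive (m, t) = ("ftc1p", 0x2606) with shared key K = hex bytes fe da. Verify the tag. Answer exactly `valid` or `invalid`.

invalid

Key hex bytes fe da is 2 bytes ≤ B = 6; zero-pad to 6 bytes: K' = fe da 00 00 00 00.
K' ⊕ ipad = c8 ec 36 36 36 36; K' ⊕ opad = a2 86 5c 5c 5c 5c.
Inner hash: sum = 200+236+54+54+54+54+102+116+99+49+112 = 1130 → 04 6a.
Outer hash (recomputed tag): sum = 162+134+92+92+92+92+4+106 = 774 → 03 06.
Recomputed tag = 0306; claimed = 2606 → mismatch.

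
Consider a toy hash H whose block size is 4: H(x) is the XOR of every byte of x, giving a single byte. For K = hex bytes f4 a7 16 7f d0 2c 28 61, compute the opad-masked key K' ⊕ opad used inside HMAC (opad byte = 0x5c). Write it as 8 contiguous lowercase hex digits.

Key hex bytes f4 a7 16 7f d0 2c 28 61 is 8 bytes > B = 4, so hash it first: H(key) = 8f, then zero-pad to 4 bytes: K' = 8f 00 00 00.
XOR each byte with 0x5c: 8f⊕5c=d3, 00⊕5c=5c, 00⊕5c=5c, 00⊕5c=5c.

d35c5c5c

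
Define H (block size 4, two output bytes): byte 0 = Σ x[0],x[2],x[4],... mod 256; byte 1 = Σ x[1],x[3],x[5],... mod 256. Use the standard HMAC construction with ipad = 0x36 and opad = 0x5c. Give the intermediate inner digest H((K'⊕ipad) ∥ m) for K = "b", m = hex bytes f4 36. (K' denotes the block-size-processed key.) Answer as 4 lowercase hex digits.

7ea2

Key "b" = 62 is 1 byte ≤ B = 4; zero-pad to 4 bytes: K' = 62 00 00 00.
K' ⊕ ipad = 54 36 36 36.
Inner input = 54 36 36 36 ∥ f4 36.
Inner hash: even-index sum = 382 mod 256 = 126; odd-index sum = 162 mod 256 = 162 → 7e a2.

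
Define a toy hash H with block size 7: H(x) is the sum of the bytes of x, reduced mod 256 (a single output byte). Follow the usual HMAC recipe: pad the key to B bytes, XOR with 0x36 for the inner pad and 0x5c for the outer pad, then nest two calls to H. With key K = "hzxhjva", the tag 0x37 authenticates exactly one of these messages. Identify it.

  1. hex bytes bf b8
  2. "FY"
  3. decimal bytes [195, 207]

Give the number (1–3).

2

Key "hzxhjva" = 68 7a 78 68 6a 76 61 is exactly B = 7 bytes: K' = 68 7a 78 68 6a 76 61.
K' ⊕ ipad = 5e 4c 4e 5e 5c 40 57; K' ⊕ opad = 34 26 24 34 36 2a 3d.
m1: inner = H(5e 4c 4e 5e 5c 40 57 bf b8) = c0; tag = H(34 26 24 34 36 2a 3d c0) = 0f
m2: inner = H(5e 4c 4e 5e 5c 40 57 46 59) = e8; tag = H(34 26 24 34 36 2a 3d e8) = 37 ← matches
m3: inner = H(5e 4c 4e 5e 5c 40 57 c3 cf) = db; tag = H(34 26 24 34 36 2a 3d db) = 2a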